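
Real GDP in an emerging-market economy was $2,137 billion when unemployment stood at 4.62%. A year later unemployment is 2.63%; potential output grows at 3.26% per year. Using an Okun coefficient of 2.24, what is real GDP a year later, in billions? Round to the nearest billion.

$2,302 billion

Δu = 2.63 - 4.62 = -1.99 points.
Okun's law (growth form): g_Y = g_Y* - β × Δu = 3.26 - 2.24 × (-1.99) = 3.26 + 4.4576 = 7.7176%.
Real GDP in the next year = 2137 × (1 + 7.7176/100) = 2137 × 1.077176 ≈ 2302 billion.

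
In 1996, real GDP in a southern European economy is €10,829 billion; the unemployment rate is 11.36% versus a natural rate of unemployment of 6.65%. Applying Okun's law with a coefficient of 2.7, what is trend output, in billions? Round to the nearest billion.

Unemployment gap = 11.36 - 6.65 = 4.71 points, so output gap = -2.7 × 4.71 = -12.717%.
Since Y = Y* × (1 + gap/100), Y* = 10829/0.87283 ≈ 12407 billion.

€12,407 billion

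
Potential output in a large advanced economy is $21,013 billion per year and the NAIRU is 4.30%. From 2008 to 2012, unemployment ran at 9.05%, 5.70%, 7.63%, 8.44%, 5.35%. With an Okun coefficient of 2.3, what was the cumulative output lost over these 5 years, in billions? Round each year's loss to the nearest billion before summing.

$7,090 billion

Year 2008: gap = -2.3 × (9.05 - 4.3) = -10.925%, loss ≈ 21013 × 10.925/100 ≈ 2296.
Year 2009: gap = -2.3 × (5.7 - 4.3) = -3.22%, loss ≈ 21013 × 3.22/100 ≈ 677.
Year 2010: gap = -2.3 × (7.63 - 4.3) = -7.659%, loss ≈ 21013 × 7.659/100 ≈ 1609.
Year 2011: gap = -2.3 × (8.44 - 4.3) = -9.522%, loss ≈ 21013 × 9.522/100 ≈ 2001.
Year 2012: gap = -2.3 × (5.35 - 4.3) = -2.415%, loss ≈ 21013 × 2.415/100 ≈ 507.
Total lost output = 2296 + 677 + 1609 + 2001 + 507 = 7090 billion.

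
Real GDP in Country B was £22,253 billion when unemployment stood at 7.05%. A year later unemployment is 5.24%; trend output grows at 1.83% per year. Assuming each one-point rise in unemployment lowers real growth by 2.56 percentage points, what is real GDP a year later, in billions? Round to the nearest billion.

Δu = 5.24 - 7.05 = -1.81 points.
Okun's law (growth form): g_Y = g_Y* - β × Δu = 1.83 - 2.56 × (-1.81) = 1.83 + 4.6336 = 6.4636%.
Real GDP in the next year = 22253 × (1 + 6.4636/100) = 22253 × 1.064636 ≈ 23691 billion.

£23,691 billion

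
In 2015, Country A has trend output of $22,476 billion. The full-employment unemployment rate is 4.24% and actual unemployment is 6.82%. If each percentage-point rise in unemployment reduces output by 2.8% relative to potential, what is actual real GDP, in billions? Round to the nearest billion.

Unemployment gap = 6.82 - 4.24 = 2.58 points, so the output gap is -2.8 × 2.58 = -7.224%.
Actual GDP = 22476 × (1 - 7.224/100) = 22476 × 0.92776 ≈ 20852 billion.

$20,852 billion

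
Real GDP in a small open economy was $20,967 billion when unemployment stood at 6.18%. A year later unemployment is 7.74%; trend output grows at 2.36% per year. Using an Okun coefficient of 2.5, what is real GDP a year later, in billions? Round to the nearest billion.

Δu = 7.74 - 6.18 = 1.56 points.
Okun's law (growth form): g_Y = g_Y* - β × Δu = 2.36 - 2.5 × (1.56) = 2.36 - 3.9 = -1.54%.
Real GDP in the next year = 20967 × (1 - 1.54/100) = 20967 × 0.9846 ≈ 20644 billion.

$20,644 billion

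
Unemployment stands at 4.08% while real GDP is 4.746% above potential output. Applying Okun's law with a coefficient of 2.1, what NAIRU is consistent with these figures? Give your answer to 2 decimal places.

From Okun's law, u - u* = -(output gap)/β = -(4.746)/2.1 = -2.26 points.
So u* = 4.08 + 2.26 = 6.34%.

6.34%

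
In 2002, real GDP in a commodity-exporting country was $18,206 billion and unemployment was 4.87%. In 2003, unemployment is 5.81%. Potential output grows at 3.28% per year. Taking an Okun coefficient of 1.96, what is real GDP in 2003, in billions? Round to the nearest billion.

$18,468 billion

Δu = 5.81 - 4.87 = 0.94 points.
Okun's law (growth form): g_Y = g_Y* - β × Δu = 3.28 - 1.96 × (0.94) = 3.28 - 1.8424 = 1.4376%.
Real GDP in the next year = 18206 × (1 + 1.4376/100) = 18206 × 1.014376 ≈ 18468 billion.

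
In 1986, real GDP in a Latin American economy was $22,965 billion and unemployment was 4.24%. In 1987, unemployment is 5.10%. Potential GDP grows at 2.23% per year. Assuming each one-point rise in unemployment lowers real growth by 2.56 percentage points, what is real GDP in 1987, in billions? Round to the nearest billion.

$22,972 billion

Δu = 5.1 - 4.24 = 0.86 points.
Okun's law (growth form): g_Y = g_Y* - β × Δu = 2.23 - 2.56 × (0.86) = 2.23 - 2.2016 = 0.0284%.
Real GDP in the next year = 22965 × (1 + 0.0284/100) = 22965 × 1.000284 ≈ 22972 billion.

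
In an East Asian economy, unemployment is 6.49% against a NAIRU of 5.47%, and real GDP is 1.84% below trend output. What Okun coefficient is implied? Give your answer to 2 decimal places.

Okun's law: output gap = -β × (u - u*).
-1.84 = -β × (6.49 - 5.47) = -β × 1.02, so β = 1.84/1.02 = 1.80.

β ≈ 1.80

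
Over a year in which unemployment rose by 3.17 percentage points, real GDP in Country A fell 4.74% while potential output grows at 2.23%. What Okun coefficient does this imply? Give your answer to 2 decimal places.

Growth form: g_Y = g_Y* - β × Δu, so β = (g_Y* - g_Y)/Δu.
β = (2.23 + 4.74)/3.17 = 6.97/3.17 = 2.20.

β ≈ 2.20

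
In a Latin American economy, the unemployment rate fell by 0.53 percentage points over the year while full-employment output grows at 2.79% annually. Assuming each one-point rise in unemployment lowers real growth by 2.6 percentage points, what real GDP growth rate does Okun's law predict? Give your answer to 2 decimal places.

Growth-rate Okun's law: g_Y = g_Y* - β × Δu.
g_Y = 2.79 - 2.6 × (-0.53) = 2.79 + 1.378 = 4.168%, i.e. 4.17% to 2 d.p.

4.17%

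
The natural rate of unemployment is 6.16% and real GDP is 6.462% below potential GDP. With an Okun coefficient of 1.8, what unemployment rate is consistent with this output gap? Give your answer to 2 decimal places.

From Okun's law, u - u* = -(output gap)/β = -(-6.462)/1.8 = 3.59 points.
So u = 6.16 + 3.59 = 9.75%.

9.75%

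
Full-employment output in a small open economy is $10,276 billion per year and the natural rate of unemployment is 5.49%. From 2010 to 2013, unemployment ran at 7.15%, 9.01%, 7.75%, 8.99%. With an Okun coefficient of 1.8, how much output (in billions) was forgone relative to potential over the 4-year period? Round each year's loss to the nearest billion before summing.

$2,023 billion

Year 2010: gap = -1.8 × (7.15 - 5.49) = -2.988%, loss ≈ 10276 × 2.988/100 ≈ 307.
Year 2011: gap = -1.8 × (9.01 - 5.49) = -6.336%, loss ≈ 10276 × 6.336/100 ≈ 651.
Year 2012: gap = -1.8 × (7.75 - 5.49) = -4.068%, loss ≈ 10276 × 4.068/100 ≈ 418.
Year 2013: gap = -1.8 × (8.99 - 5.49) = -6.3%, loss ≈ 10276 × 6.3/100 ≈ 647.
Total lost output = 307 + 651 + 418 + 647 = 2023 billion.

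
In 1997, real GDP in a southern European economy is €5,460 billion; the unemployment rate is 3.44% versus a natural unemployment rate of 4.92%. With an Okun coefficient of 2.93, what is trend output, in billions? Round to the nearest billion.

Unemployment gap = 3.44 - 4.92 = -1.48 points, so output gap = -2.93 × (-1.48) = 4.3364%.
Since Y = Y* × (1 + gap/100), Y* = 5460/1.043364 ≈ 5233 billion.

€5,233 billion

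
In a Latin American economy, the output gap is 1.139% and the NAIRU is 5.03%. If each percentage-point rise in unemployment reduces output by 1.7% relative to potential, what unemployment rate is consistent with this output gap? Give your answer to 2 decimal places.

4.36%

From Okun's law, u - u* = -(output gap)/β = -(1.139)/1.7 = -0.67 points.
So u = 5.03 - 0.67 = 4.36%.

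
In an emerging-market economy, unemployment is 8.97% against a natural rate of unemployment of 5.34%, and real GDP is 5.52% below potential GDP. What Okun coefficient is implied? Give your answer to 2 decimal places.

β ≈ 1.52

Okun's law: output gap = -β × (u - u*).
-5.52 = -β × (8.97 - 5.34) = -β × 3.63, so β = 5.52/3.63 = 1.52.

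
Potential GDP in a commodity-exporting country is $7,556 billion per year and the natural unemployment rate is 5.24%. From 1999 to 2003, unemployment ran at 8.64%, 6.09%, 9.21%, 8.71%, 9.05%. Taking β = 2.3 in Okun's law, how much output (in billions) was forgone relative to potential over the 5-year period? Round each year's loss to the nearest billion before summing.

$2,694 billion

Year 1999: gap = -2.3 × (8.64 - 5.24) = -7.82%, loss ≈ 7556 × 7.82/100 ≈ 591.
Year 2000: gap = -2.3 × (6.09 - 5.24) = -1.955%, loss ≈ 7556 × 1.955/100 ≈ 148.
Year 2001: gap = -2.3 × (9.21 - 5.24) = -9.131%, loss ≈ 7556 × 9.131/100 ≈ 690.
Year 2002: gap = -2.3 × (8.71 - 5.24) = -7.981%, loss ≈ 7556 × 7.981/100 ≈ 603.
Year 2003: gap = -2.3 × (9.05 - 5.24) = -8.763%, loss ≈ 7556 × 8.763/100 ≈ 662.
Total lost output = 591 + 148 + 690 + 603 + 662 = 2694 billion.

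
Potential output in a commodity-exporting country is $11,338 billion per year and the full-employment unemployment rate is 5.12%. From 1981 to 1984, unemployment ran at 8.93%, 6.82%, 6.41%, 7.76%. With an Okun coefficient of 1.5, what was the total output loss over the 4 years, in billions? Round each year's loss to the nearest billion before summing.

Year 1981: gap = -1.5 × (8.93 - 5.12) = -5.715%, loss ≈ 11338 × 5.715/100 ≈ 648.
Year 1982: gap = -1.5 × (6.82 - 5.12) = -2.55%, loss ≈ 11338 × 2.55/100 ≈ 289.
Year 1983: gap = -1.5 × (6.41 - 5.12) = -1.935%, loss ≈ 11338 × 1.935/100 ≈ 219.
Year 1984: gap = -1.5 × (7.76 - 5.12) = -3.96%, loss ≈ 11338 × 3.96/100 ≈ 449.
Total lost output = 648 + 289 + 219 + 449 = 1605 billion.

$1,605 billion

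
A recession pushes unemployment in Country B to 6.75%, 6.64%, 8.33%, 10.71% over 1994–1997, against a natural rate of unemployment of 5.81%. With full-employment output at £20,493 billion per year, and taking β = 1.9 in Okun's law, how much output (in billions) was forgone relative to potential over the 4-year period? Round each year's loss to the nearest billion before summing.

£3,578 billion

Year 1994: gap = -1.9 × (6.75 - 5.81) = -1.786%, loss ≈ 20493 × 1.786/100 ≈ 366.
Year 1995: gap = -1.9 × (6.64 - 5.81) = -1.577%, loss ≈ 20493 × 1.577/100 ≈ 323.
Year 1996: gap = -1.9 × (8.33 - 5.81) = -4.788%, loss ≈ 20493 × 4.788/100 ≈ 981.
Year 1997: gap = -1.9 × (10.71 - 5.81) = -9.31%, loss ≈ 20493 × 9.31/100 ≈ 1908.
Total lost output = 366 + 323 + 981 + 1908 = 3578 billion.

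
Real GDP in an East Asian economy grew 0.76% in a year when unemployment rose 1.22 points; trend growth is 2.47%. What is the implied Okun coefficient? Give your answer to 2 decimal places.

β ≈ 1.40

Growth form: g_Y = g_Y* - β × Δu, so β = (g_Y* - g_Y)/Δu.
β = (2.47 - 0.76)/1.22 = 1.71/1.22 = 1.40.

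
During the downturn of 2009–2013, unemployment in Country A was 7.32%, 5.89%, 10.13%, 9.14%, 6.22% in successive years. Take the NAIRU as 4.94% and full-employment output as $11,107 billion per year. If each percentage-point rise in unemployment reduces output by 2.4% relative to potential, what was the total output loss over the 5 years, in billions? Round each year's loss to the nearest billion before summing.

$3,731 billion

Year 2009: gap = -2.4 × (7.32 - 4.94) = -5.712%, loss ≈ 11107 × 5.712/100 ≈ 634.
Year 2010: gap = -2.4 × (5.89 - 4.94) = -2.28%, loss ≈ 11107 × 2.28/100 ≈ 253.
Year 2011: gap = -2.4 × (10.13 - 4.94) = -12.456%, loss ≈ 11107 × 12.456/100 ≈ 1383.
Year 2012: gap = -2.4 × (9.14 - 4.94) = -10.08%, loss ≈ 11107 × 10.08/100 ≈ 1120.
Year 2013: gap = -2.4 × (6.22 - 4.94) = -3.072%, loss ≈ 11107 × 3.072/100 ≈ 341.
Total lost output = 634 + 253 + 1383 + 1120 + 341 = 3731 billion.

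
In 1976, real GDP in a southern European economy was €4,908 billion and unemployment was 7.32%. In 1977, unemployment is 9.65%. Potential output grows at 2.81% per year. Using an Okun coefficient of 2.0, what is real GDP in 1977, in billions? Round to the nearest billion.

€4,817 billion

Δu = 9.65 - 7.32 = 2.33 points.
Okun's law (growth form): g_Y = g_Y* - β × Δu = 2.81 - 2.0 × (2.33) = 2.81 - 4.66 = -1.85%.
Real GDP in the next year = 4908 × (1 - 1.85/100) = 4908 × 0.9815 ≈ 4817 billion.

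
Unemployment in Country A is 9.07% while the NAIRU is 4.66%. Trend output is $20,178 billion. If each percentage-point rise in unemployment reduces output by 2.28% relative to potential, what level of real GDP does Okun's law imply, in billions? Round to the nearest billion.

Unemployment gap = 9.07 - 4.66 = 4.41 points, so the output gap is -2.28 × 4.41 = -10.0548%.
Actual GDP = 20178 × (1 - 10.0548/100) = 20178 × 0.899452 ≈ 18149 billion.

$18,149 billion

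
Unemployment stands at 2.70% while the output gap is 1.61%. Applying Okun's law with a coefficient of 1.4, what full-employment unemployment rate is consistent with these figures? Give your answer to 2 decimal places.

3.85%

From Okun's law, u - u* = -(output gap)/β = -(1.61)/1.4 = -1.15 points.
So u* = 2.7 + 1.15 = 3.85%.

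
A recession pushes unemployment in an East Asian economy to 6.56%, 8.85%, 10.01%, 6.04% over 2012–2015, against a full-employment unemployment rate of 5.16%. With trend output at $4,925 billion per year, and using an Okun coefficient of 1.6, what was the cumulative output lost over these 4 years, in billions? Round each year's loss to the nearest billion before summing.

$852 billion

Year 2012: gap = -1.6 × (6.56 - 5.16) = -2.24%, loss ≈ 4925 × 2.24/100 ≈ 110.
Year 2013: gap = -1.6 × (8.85 - 5.16) = -5.904%, loss ≈ 4925 × 5.904/100 ≈ 291.
Year 2014: gap = -1.6 × (10.01 - 5.16) = -7.76%, loss ≈ 4925 × 7.76/100 ≈ 382.
Year 2015: gap = -1.6 × (6.04 - 5.16) = -1.408%, loss ≈ 4925 × 1.408/100 ≈ 69.
Total lost output = 110 + 291 + 382 + 69 = 852 billion.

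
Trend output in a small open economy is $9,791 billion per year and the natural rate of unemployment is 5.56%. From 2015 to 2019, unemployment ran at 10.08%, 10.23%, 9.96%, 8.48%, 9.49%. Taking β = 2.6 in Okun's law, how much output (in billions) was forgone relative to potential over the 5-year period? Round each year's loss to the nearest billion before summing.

$5,203 billion

Year 2015: gap = -2.6 × (10.08 - 5.56) = -11.752%, loss ≈ 9791 × 11.752/100 ≈ 1151.
Year 2016: gap = -2.6 × (10.23 - 5.56) = -12.142%, loss ≈ 9791 × 12.142/100 ≈ 1189.
Year 2017: gap = -2.6 × (9.96 - 5.56) = -11.44%, loss ≈ 9791 × 11.44/100 ≈ 1120.
Year 2018: gap = -2.6 × (8.48 - 5.56) = -7.592%, loss ≈ 9791 × 7.592/100 ≈ 743.
Year 2019: gap = -2.6 × (9.49 - 5.56) = -10.218%, loss ≈ 9791 × 10.218/100 ≈ 1000.
Total lost output = 1151 + 1189 + 1120 + 743 + 1000 = 5203 billion.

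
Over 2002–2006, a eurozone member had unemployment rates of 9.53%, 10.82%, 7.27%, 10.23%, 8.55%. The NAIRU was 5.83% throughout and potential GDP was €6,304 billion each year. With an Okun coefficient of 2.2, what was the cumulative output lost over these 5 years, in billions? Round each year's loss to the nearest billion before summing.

Year 2002: gap = -2.2 × (9.53 - 5.83) = -8.14%, loss ≈ 6304 × 8.14/100 ≈ 513.
Year 2003: gap = -2.2 × (10.82 - 5.83) = -10.978%, loss ≈ 6304 × 10.978/100 ≈ 692.
Year 2004: gap = -2.2 × (7.27 - 5.83) = -3.168%, loss ≈ 6304 × 3.168/100 ≈ 200.
Year 2005: gap = -2.2 × (10.23 - 5.83) = -9.68%, loss ≈ 6304 × 9.68/100 ≈ 610.
Year 2006: gap = -2.2 × (8.55 - 5.83) = -5.984%, loss ≈ 6304 × 5.984/100 ≈ 377.
Total lost output = 513 + 692 + 200 + 610 + 377 = 2392 billion.

€2,392 billion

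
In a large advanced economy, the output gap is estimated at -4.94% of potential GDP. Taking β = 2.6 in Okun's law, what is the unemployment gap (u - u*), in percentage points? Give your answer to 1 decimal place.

Okun's law: output gap = -β × (u - u*), so u - u* = -(output gap)/β.
u - u* = -(-4.94)/2.6 = 1.9 percentage points.

1.9 percentage points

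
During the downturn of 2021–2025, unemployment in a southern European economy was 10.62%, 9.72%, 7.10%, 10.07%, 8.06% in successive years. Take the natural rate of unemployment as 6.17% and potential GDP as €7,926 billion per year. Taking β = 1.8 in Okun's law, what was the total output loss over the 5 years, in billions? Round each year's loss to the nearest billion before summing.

€2,100 billion

Year 2021: gap = -1.8 × (10.62 - 6.17) = -8.01%, loss ≈ 7926 × 8.01/100 ≈ 635.
Year 2022: gap = -1.8 × (9.72 - 6.17) = -6.39%, loss ≈ 7926 × 6.39/100 ≈ 506.
Year 2023: gap = -1.8 × (7.1 - 6.17) = -1.674%, loss ≈ 7926 × 1.674/100 ≈ 133.
Year 2024: gap = -1.8 × (10.07 - 6.17) = -7.02%, loss ≈ 7926 × 7.02/100 ≈ 556.
Year 2025: gap = -1.8 × (8.06 - 6.17) = -3.402%, loss ≈ 7926 × 3.402/100 ≈ 270.
Total lost output = 635 + 506 + 133 + 556 + 270 = 2100 billion.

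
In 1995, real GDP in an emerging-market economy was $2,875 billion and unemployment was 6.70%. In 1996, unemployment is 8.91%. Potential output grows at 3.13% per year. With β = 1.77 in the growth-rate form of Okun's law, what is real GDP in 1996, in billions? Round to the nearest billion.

$2,853 billion

Δu = 8.91 - 6.7 = 2.21 points.
Okun's law (growth form): g_Y = g_Y* - β × Δu = 3.13 - 1.77 × (2.21) = 3.13 - 3.9117 = -0.7817%.
Real GDP in the next year = 2875 × (1 - 0.7817/100) = 2875 × 0.992183 ≈ 2853 billion.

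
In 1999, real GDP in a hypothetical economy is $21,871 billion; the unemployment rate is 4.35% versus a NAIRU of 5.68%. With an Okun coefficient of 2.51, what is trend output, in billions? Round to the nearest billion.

$21,164 billion

Unemployment gap = 4.35 - 5.68 = -1.33 points, so output gap = -2.51 × (-1.33) = 3.3383%.
Since Y = Y* × (1 + gap/100), Y* = 21871/1.033383 ≈ 21164 billion.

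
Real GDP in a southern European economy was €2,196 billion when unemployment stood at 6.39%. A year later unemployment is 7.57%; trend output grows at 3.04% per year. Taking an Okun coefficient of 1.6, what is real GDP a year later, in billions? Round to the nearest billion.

€2,221 billion

Δu = 7.57 - 6.39 = 1.18 points.
Okun's law (growth form): g_Y = g_Y* - β × Δu = 3.04 - 1.6 × (1.18) = 3.04 - 1.888 = 1.152%.
Real GDP in the next year = 2196 × (1 + 1.152/100) = 2196 × 1.01152 ≈ 2221 billion.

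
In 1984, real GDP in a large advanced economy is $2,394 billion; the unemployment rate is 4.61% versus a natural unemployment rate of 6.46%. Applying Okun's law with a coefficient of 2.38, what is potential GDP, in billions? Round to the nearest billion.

$2,293 billion

Unemployment gap = 4.61 - 6.46 = -1.85 points, so output gap = -2.38 × (-1.85) = 4.403%.
Since Y = Y* × (1 + gap/100), Y* = 2394/1.04403 ≈ 2293 billion.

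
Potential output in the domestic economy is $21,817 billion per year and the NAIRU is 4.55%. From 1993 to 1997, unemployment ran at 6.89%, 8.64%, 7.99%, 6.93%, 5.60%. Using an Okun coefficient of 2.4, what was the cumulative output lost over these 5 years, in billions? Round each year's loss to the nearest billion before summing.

$6,964 billion

Year 1993: gap = -2.4 × (6.89 - 4.55) = -5.616%, loss ≈ 21817 × 5.616/100 ≈ 1225.
Year 1994: gap = -2.4 × (8.64 - 4.55) = -9.816%, loss ≈ 21817 × 9.816/100 ≈ 2142.
Year 1995: gap = -2.4 × (7.99 - 4.55) = -8.256%, loss ≈ 21817 × 8.256/100 ≈ 1801.
Year 1996: gap = -2.4 × (6.93 - 4.55) = -5.712%, loss ≈ 21817 × 5.712/100 ≈ 1246.
Year 1997: gap = -2.4 × (5.6 - 4.55) = -2.52%, loss ≈ 21817 × 2.52/100 ≈ 550.
Total lost output = 1225 + 2142 + 1801 + 1246 + 550 = 6964 billion.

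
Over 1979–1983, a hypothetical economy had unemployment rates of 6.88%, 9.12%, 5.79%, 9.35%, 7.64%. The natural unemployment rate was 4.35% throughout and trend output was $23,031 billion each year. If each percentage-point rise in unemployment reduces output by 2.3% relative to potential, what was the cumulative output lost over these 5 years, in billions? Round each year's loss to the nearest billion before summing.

Year 1979: gap = -2.3 × (6.88 - 4.35) = -5.819%, loss ≈ 23031 × 5.819/100 ≈ 1340.
Year 1980: gap = -2.3 × (9.12 - 4.35) = -10.971%, loss ≈ 23031 × 10.971/100 ≈ 2527.
Year 1981: gap = -2.3 × (5.79 - 4.35) = -3.312%, loss ≈ 23031 × 3.312/100 ≈ 763.
Year 1982: gap = -2.3 × (9.35 - 4.35) = -11.5%, loss ≈ 23031 × 11.5/100 ≈ 2649.
Year 1983: gap = -2.3 × (7.64 - 4.35) = -7.567%, loss ≈ 23031 × 7.567/100 ≈ 1743.
Total lost output = 1340 + 2527 + 763 + 2649 + 1743 = 9022 billion.

$9,022 billion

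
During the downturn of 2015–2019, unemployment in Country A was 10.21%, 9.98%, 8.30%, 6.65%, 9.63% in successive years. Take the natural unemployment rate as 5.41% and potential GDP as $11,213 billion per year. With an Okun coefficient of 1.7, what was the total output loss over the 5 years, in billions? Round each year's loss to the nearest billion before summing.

$3,377 billion

Year 2015: gap = -1.7 × (10.21 - 5.41) = -8.16%, loss ≈ 11213 × 8.16/100 ≈ 915.
Year 2016: gap = -1.7 × (9.98 - 5.41) = -7.769%, loss ≈ 11213 × 7.769/100 ≈ 871.
Year 2017: gap = -1.7 × (8.3 - 5.41) = -4.913%, loss ≈ 11213 × 4.913/100 ≈ 551.
Year 2018: gap = -1.7 × (6.65 - 5.41) = -2.108%, loss ≈ 11213 × 2.108/100 ≈ 236.
Year 2019: gap = -1.7 × (9.63 - 5.41) = -7.174%, loss ≈ 11213 × 7.174/100 ≈ 804.
Total lost output = 915 + 871 + 551 + 236 + 804 = 3377 billion.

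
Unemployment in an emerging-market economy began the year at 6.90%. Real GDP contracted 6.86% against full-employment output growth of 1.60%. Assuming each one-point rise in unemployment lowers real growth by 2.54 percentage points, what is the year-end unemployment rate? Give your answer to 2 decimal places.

Growth-rate Okun's law: g_Y = g_Y* - β × Δu, so Δu = (g_Y* - g_Y)/β.
Δu = (1.6 + 6.86)/2.54 = 8.46/2.54 = 3.33 percentage points.
Year-end unemployment = 6.9 + 3.33 = 10.23%.

10.23%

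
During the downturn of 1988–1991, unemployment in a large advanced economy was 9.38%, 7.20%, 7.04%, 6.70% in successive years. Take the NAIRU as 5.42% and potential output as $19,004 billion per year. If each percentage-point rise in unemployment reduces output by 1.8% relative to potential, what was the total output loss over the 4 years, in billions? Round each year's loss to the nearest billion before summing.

$2,956 billion

Year 1988: gap = -1.8 × (9.38 - 5.42) = -7.128%, loss ≈ 19004 × 7.128/100 ≈ 1355.
Year 1989: gap = -1.8 × (7.2 - 5.42) = -3.204%, loss ≈ 19004 × 3.204/100 ≈ 609.
Year 1990: gap = -1.8 × (7.04 - 5.42) = -2.916%, loss ≈ 19004 × 2.916/100 ≈ 554.
Year 1991: gap = -1.8 × (6.7 - 5.42) = -2.304%, loss ≈ 19004 × 2.304/100 ≈ 438.
Total lost output = 1355 + 609 + 554 + 438 = 2956 billion.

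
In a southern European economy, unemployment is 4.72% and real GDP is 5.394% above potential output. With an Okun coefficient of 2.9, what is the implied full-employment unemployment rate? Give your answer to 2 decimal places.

6.58%

From Okun's law, u - u* = -(output gap)/β = -(5.394)/2.9 = -1.86 points.
So u* = 4.72 + 1.86 = 6.58%.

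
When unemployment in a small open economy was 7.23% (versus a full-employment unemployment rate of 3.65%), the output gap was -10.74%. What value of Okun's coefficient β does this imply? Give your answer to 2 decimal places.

β ≈ 3.00

Okun's law: output gap = -β × (u - u*).
-10.74 = -β × (7.23 - 3.65) = -β × 3.58, so β = 10.74/3.58 = 3.00.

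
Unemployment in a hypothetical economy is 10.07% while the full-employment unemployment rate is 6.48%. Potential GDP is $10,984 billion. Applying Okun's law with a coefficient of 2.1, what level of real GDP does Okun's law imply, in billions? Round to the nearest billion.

$10,156 billion

Unemployment gap = 10.07 - 6.48 = 3.59 points, so the output gap is -2.1 × 3.59 = -7.539%.
Actual GDP = 10984 × (1 - 7.539/100) = 10984 × 0.92461 ≈ 10156 billion.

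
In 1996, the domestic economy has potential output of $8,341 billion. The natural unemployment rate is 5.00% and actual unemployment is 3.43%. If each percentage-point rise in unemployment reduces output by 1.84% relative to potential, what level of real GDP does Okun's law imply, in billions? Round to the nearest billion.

Unemployment gap = 3.43 - 5 = -1.57 points, so the output gap is -1.84 × (-1.57) = 2.8888%.
Actual GDP = 8341 × (1 + 2.8888/100) = 8341 × 1.028888 ≈ 8582 billion.

$8,582 billion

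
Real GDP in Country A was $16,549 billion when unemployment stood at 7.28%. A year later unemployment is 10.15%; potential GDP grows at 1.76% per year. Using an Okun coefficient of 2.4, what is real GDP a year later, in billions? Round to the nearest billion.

$15,700 billion

Δu = 10.15 - 7.28 = 2.87 points.
Okun's law (growth form): g_Y = g_Y* - β × Δu = 1.76 - 2.4 × (2.87) = 1.76 - 6.888 = -5.128%.
Real GDP in the next year = 16549 × (1 - 5.128/100) = 16549 × 0.94872 ≈ 15700 billion.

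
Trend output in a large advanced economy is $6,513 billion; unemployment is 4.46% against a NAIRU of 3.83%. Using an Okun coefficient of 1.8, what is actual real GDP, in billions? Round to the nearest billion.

Unemployment gap = 4.46 - 3.83 = 0.63 points, so the output gap is -1.8 × 0.63 = -1.134%.
Actual GDP = 6513 × (1 - 1.134/100) = 6513 × 0.98866 ≈ 6439 billion.

$6,439 billion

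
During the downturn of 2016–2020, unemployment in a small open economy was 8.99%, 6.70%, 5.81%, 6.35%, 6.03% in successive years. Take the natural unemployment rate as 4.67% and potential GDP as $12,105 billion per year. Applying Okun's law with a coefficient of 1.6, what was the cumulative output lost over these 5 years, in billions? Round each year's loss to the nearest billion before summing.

$2,039 billion

Year 2016: gap = -1.6 × (8.99 - 4.67) = -6.912%, loss ≈ 12105 × 6.912/100 ≈ 837.
Year 2017: gap = -1.6 × (6.7 - 4.67) = -3.248%, loss ≈ 12105 × 3.248/100 ≈ 393.
Year 2018: gap = -1.6 × (5.81 - 4.67) = -1.824%, loss ≈ 12105 × 1.824/100 ≈ 221.
Year 2019: gap = -1.6 × (6.35 - 4.67) = -2.688%, loss ≈ 12105 × 2.688/100 ≈ 325.
Year 2020: gap = -1.6 × (6.03 - 4.67) = -2.176%, loss ≈ 12105 × 2.176/100 ≈ 263.
Total lost output = 837 + 393 + 221 + 325 + 263 = 2039 billion.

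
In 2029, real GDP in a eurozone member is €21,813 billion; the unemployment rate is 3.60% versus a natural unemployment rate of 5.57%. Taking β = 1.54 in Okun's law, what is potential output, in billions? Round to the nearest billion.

€21,171 billion

Unemployment gap = 3.6 - 5.57 = -1.97 points, so output gap = -1.54 × (-1.97) = 3.0338%.
Since Y = Y* × (1 + gap/100), Y* = 21813/1.030338 ≈ 21171 billion.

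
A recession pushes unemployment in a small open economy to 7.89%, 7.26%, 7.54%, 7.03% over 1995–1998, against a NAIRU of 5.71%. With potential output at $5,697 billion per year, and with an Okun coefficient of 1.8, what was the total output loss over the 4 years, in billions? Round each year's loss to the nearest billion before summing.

$706 billion

Year 1995: gap = -1.8 × (7.89 - 5.71) = -3.924%, loss ≈ 5697 × 3.924/100 ≈ 224.
Year 1996: gap = -1.8 × (7.26 - 5.71) = -2.79%, loss ≈ 5697 × 2.79/100 ≈ 159.
Year 1997: gap = -1.8 × (7.54 - 5.71) = -3.294%, loss ≈ 5697 × 3.294/100 ≈ 188.
Year 1998: gap = -1.8 × (7.03 - 5.71) = -2.376%, loss ≈ 5697 × 2.376/100 ≈ 135.
Total lost output = 224 + 159 + 188 + 135 = 706 billion.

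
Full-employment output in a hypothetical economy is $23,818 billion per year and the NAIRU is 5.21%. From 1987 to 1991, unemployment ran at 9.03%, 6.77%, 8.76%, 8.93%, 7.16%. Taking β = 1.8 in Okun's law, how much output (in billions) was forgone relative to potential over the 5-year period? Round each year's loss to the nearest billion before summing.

$6,260 billion

Year 1987: gap = -1.8 × (9.03 - 5.21) = -6.876%, loss ≈ 23818 × 6.876/100 ≈ 1638.
Year 1988: gap = -1.8 × (6.77 - 5.21) = -2.808%, loss ≈ 23818 × 2.808/100 ≈ 669.
Year 1989: gap = -1.8 × (8.76 - 5.21) = -6.39%, loss ≈ 23818 × 6.39/100 ≈ 1522.
Year 1990: gap = -1.8 × (8.93 - 5.21) = -6.696%, loss ≈ 23818 × 6.696/100 ≈ 1595.
Year 1991: gap = -1.8 × (7.16 - 5.21) = -3.51%, loss ≈ 23818 × 3.51/100 ≈ 836.
Total lost output = 1638 + 669 + 1522 + 1595 + 836 = 6260 billion.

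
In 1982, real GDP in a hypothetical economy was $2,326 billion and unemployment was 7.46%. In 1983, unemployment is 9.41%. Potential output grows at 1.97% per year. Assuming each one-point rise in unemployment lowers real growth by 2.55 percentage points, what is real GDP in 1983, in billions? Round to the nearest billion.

Δu = 9.41 - 7.46 = 1.95 points.
Okun's law (growth form): g_Y = g_Y* - β × Δu = 1.97 - 2.55 × (1.95) = 1.97 - 4.9725 = -3.0025%.
Real GDP in the next year = 2326 × (1 - 3.0025/100) = 2326 × 0.969975 ≈ 2256 billion.

$2,256 billion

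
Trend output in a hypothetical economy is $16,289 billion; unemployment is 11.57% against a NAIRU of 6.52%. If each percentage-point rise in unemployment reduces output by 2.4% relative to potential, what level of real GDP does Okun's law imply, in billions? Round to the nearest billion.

Unemployment gap = 11.57 - 6.52 = 5.05 points, so the output gap is -2.4 × 5.05 = -12.12%.
Actual GDP = 16289 × (1 - 12.12/100) = 16289 × 0.8788 ≈ 14315 billion.

$14,315 billion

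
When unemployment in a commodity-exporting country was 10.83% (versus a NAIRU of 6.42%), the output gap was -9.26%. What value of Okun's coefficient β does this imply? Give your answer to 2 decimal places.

β ≈ 2.10

Okun's law: output gap = -β × (u - u*).
-9.26 = -β × (10.83 - 6.42) = -β × 4.41, so β = 9.26/4.41 = 2.10.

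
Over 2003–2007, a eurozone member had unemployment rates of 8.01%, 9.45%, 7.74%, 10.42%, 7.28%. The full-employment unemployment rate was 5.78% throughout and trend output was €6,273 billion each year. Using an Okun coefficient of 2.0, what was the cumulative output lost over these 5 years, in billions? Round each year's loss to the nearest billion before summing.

Year 2003: gap = -2.0 × (8.01 - 5.78) = -4.46%, loss ≈ 6273 × 4.46/100 ≈ 280.
Year 2004: gap = -2.0 × (9.45 - 5.78) = -7.34%, loss ≈ 6273 × 7.34/100 ≈ 460.
Year 2005: gap = -2.0 × (7.74 - 5.78) = -3.92%, loss ≈ 6273 × 3.92/100 ≈ 246.
Year 2006: gap = -2.0 × (10.42 - 5.78) = -9.28%, loss ≈ 6273 × 9.28/100 ≈ 582.
Year 2007: gap = -2.0 × (7.28 - 5.78) = -3%, loss ≈ 6273 × 3/100 ≈ 188.
Total lost output = 280 + 460 + 246 + 582 + 188 = 1756 billion.

€1,756 billion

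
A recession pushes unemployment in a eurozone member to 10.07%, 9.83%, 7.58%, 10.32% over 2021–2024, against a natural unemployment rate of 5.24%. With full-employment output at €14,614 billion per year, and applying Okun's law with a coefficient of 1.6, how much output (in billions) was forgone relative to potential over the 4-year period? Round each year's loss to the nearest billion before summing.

Year 2021: gap = -1.6 × (10.07 - 5.24) = -7.728%, loss ≈ 14614 × 7.728/100 ≈ 1129.
Year 2022: gap = -1.6 × (9.83 - 5.24) = -7.344%, loss ≈ 14614 × 7.344/100 ≈ 1073.
Year 2023: gap = -1.6 × (7.58 - 5.24) = -3.744%, loss ≈ 14614 × 3.744/100 ≈ 547.
Year 2024: gap = -1.6 × (10.32 - 5.24) = -8.128%, loss ≈ 14614 × 8.128/100 ≈ 1188.
Total lost output = 1129 + 1073 + 547 + 1188 = 3937 billion.

€3,937 billion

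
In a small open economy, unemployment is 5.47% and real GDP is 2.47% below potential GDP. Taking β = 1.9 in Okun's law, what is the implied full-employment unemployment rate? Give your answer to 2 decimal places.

4.17%

From Okun's law, u - u* = -(output gap)/β = -(-2.47)/1.9 = 1.3 points.
So u* = 5.47 - 1.3 = 4.17%.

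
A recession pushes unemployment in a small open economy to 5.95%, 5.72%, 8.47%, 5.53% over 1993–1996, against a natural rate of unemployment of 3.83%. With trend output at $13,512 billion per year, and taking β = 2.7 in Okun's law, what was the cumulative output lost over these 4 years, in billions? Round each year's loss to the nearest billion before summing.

$3,776 billion

Year 1993: gap = -2.7 × (5.95 - 3.83) = -5.724%, loss ≈ 13512 × 5.724/100 ≈ 773.
Year 1994: gap = -2.7 × (5.72 - 3.83) = -5.103%, loss ≈ 13512 × 5.103/100 ≈ 690.
Year 1995: gap = -2.7 × (8.47 - 3.83) = -12.528%, loss ≈ 13512 × 12.528/100 ≈ 1693.
Year 1996: gap = -2.7 × (5.53 - 3.83) = -4.59%, loss ≈ 13512 × 4.59/100 ≈ 620.
Total lost output = 773 + 690 + 1693 + 620 = 3776 billion.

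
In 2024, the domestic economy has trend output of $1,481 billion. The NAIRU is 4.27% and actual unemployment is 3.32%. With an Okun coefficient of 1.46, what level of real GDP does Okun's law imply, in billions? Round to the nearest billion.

Unemployment gap = 3.32 - 4.27 = -0.95 points, so the output gap is -1.46 × (-0.95) = 1.387%.
Actual GDP = 1481 × (1 + 1.387/100) = 1481 × 1.01387 ≈ 1502 billion.

$1,502 billion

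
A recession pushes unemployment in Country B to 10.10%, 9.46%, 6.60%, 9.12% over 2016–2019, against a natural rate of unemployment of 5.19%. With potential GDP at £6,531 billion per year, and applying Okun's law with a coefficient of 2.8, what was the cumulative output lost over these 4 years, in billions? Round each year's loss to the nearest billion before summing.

Year 2016: gap = -2.8 × (10.1 - 5.19) = -13.748%, loss ≈ 6531 × 13.748/100 ≈ 898.
Year 2017: gap = -2.8 × (9.46 - 5.19) = -11.956%, loss ≈ 6531 × 11.956/100 ≈ 781.
Year 2018: gap = -2.8 × (6.6 - 5.19) = -3.948%, loss ≈ 6531 × 3.948/100 ≈ 258.
Year 2019: gap = -2.8 × (9.12 - 5.19) = -11.004%, loss ≈ 6531 × 11.004/100 ≈ 719.
Total lost output = 898 + 781 + 258 + 719 = 2656 billion.

£2,656 billion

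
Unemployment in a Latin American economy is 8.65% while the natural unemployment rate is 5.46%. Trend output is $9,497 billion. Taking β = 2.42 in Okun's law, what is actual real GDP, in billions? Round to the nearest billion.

$8,764 billion

Unemployment gap = 8.65 - 5.46 = 3.19 points, so the output gap is -2.42 × 3.19 = -7.7198%.
Actual GDP = 9497 × (1 - 7.7198/100) = 9497 × 0.922802 ≈ 8764 billion.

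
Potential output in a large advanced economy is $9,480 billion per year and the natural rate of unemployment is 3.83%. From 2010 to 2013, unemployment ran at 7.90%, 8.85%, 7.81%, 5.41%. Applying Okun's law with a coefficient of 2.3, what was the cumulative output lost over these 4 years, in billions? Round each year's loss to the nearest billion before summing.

Year 2010: gap = -2.3 × (7.9 - 3.83) = -9.361%, loss ≈ 9480 × 9.361/100 ≈ 887.
Year 2011: gap = -2.3 × (8.85 - 3.83) = -11.546%, loss ≈ 9480 × 11.546/100 ≈ 1095.
Year 2012: gap = -2.3 × (7.81 - 3.83) = -9.154%, loss ≈ 9480 × 9.154/100 ≈ 868.
Year 2013: gap = -2.3 × (5.41 - 3.83) = -3.634%, loss ≈ 9480 × 3.634/100 ≈ 345.
Total lost output = 887 + 1095 + 868 + 345 = 3195 billion.

$3,195 billion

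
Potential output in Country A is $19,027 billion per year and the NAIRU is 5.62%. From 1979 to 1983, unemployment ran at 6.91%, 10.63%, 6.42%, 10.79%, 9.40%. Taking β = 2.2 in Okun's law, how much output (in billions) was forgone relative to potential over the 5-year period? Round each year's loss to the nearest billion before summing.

Year 1979: gap = -2.2 × (6.91 - 5.62) = -2.838%, loss ≈ 19027 × 2.838/100 ≈ 540.
Year 1980: gap = -2.2 × (10.63 - 5.62) = -11.022%, loss ≈ 19027 × 11.022/100 ≈ 2097.
Year 1981: gap = -2.2 × (6.42 - 5.62) = -1.76%, loss ≈ 19027 × 1.76/100 ≈ 335.
Year 1982: gap = -2.2 × (10.79 - 5.62) = -11.374%, loss ≈ 19027 × 11.374/100 ≈ 2164.
Year 1983: gap = -2.2 × (9.4 - 5.62) = -8.316%, loss ≈ 19027 × 8.316/100 ≈ 1582.
Total lost output = 540 + 2097 + 335 + 2164 + 1582 = 6718 billion.

$6,718 billion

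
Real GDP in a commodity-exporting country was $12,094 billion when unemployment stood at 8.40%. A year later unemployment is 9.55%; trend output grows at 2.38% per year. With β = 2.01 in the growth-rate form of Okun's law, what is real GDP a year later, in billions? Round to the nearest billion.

Δu = 9.55 - 8.4 = 1.15 points.
Okun's law (growth form): g_Y = g_Y* - β × Δu = 2.38 - 2.01 × (1.15) = 2.38 - 2.3115 = 0.0685%.
Real GDP in the next year = 12094 × (1 + 0.0685/100) = 12094 × 1.000685 ≈ 12102 billion.

$12,102 billion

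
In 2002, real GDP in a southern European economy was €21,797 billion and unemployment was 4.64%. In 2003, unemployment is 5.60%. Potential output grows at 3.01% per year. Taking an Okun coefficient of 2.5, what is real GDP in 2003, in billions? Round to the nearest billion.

€21,930 billion

Δu = 5.6 - 4.64 = 0.96 points.
Okun's law (growth form): g_Y = g_Y* - β × Δu = 3.01 - 2.5 × (0.96) = 3.01 - 2.4 = 0.61%.
Real GDP in the next year = 21797 × (1 + 0.61/100) = 21797 × 1.0061 ≈ 21930 billion.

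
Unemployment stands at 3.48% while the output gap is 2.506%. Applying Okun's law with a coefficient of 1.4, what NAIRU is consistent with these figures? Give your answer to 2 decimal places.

From Okun's law, u - u* = -(output gap)/β = -(2.506)/1.4 = -1.79 points.
So u* = 3.48 + 1.79 = 5.27%.

5.27%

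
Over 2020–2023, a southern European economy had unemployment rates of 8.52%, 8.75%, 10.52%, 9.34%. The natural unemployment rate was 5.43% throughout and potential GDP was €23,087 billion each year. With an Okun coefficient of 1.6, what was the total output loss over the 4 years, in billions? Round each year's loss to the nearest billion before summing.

€5,691 billion

Year 2020: gap = -1.6 × (8.52 - 5.43) = -4.944%, loss ≈ 23087 × 4.944/100 ≈ 1141.
Year 2021: gap = -1.6 × (8.75 - 5.43) = -5.312%, loss ≈ 23087 × 5.312/100 ≈ 1226.
Year 2022: gap = -1.6 × (10.52 - 5.43) = -8.144%, loss ≈ 23087 × 8.144/100 ≈ 1880.
Year 2023: gap = -1.6 × (9.34 - 5.43) = -6.256%, loss ≈ 23087 × 6.256/100 ≈ 1444.
Total lost output = 1141 + 1226 + 1880 + 1444 = 5691 billion.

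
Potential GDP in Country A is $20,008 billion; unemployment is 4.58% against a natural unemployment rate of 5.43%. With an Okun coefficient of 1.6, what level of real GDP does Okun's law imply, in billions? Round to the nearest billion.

Unemployment gap = 4.58 - 5.43 = -0.85 points, so the output gap is -1.6 × (-0.85) = 1.36%.
Actual GDP = 20008 × (1 + 1.36/100) = 20008 × 1.0136 ≈ 20280 billion.

$20,280 billion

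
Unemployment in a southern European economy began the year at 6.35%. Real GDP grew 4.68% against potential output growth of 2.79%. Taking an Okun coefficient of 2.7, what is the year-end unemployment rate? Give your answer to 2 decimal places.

5.65%

Growth-rate Okun's law: g_Y = g_Y* - β × Δu, so Δu = (g_Y* - g_Y)/β.
Δu = (2.79 - 4.68)/2.7 = -1.89/2.7 = -0.70 percentage points.
Year-end unemployment = 6.35 - 0.7 = 5.65%.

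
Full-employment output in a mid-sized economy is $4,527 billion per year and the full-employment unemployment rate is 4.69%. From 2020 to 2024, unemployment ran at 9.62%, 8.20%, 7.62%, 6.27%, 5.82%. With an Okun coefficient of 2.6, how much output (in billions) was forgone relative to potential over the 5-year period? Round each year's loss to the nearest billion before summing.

Year 2020: gap = -2.6 × (9.62 - 4.69) = -12.818%, loss ≈ 4527 × 12.818/100 ≈ 580.
Year 2021: gap = -2.6 × (8.2 - 4.69) = -9.126%, loss ≈ 4527 × 9.126/100 ≈ 413.
Year 2022: gap = -2.6 × (7.62 - 4.69) = -7.618%, loss ≈ 4527 × 7.618/100 ≈ 345.
Year 2023: gap = -2.6 × (6.27 - 4.69) = -4.108%, loss ≈ 4527 × 4.108/100 ≈ 186.
Year 2024: gap = -2.6 × (5.82 - 4.69) = -2.938%, loss ≈ 4527 × 2.938/100 ≈ 133.
Total lost output = 580 + 413 + 345 + 186 + 133 = 1657 billion.

$1,657 billion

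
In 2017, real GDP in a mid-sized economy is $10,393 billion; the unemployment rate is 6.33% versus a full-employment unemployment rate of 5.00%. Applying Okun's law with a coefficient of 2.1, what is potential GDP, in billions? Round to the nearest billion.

$10,692 billion

Unemployment gap = 6.33 - 5 = 1.33 points, so output gap = -2.1 × 1.33 = -2.793%.
Since Y = Y* × (1 + gap/100), Y* = 10393/0.97207 ≈ 10692 billion.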